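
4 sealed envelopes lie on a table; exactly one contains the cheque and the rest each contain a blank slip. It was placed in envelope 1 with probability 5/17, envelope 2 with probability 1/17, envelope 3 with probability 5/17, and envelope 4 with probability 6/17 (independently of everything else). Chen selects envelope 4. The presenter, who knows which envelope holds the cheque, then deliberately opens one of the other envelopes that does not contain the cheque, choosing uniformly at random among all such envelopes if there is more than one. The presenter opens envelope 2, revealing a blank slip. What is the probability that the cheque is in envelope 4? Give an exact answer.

2/7

Consider each possible location of the cheque in turn.
If it is in either of envelopes 1 and 3 (prior 5/17 each): the presenter has 2 equally likely choices, so probability 1/2; weight (5/17)·(1/2) = 5/34 each.
If it is in envelope 2 (prior 1/17): the presenter opened envelope 2, so this case is ruled out; weight (1/17)·0 = 0.
If it is in envelope 4 (prior 6/17): the presenter has 3 equally likely choices, so probability 1/3; weight (6/17)·(1/3) = 2/17.
The weights sum to 7/17.
So P(the cheque in envelope 4 | the presenter opened envelope 2) = (2/17) / (7/17) = 2/7.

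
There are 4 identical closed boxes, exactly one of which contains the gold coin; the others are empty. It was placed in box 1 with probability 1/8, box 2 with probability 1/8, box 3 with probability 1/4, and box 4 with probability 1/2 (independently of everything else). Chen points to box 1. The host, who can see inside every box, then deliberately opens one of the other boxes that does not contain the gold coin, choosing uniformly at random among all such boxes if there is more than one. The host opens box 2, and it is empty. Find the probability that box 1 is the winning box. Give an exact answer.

Apply Bayes' rule, conditioning on where the gold coin actually is.
If it is in box 1 (prior 1/8): the host has 3 equally likely choices, so probability 1/3; weight (1/8)·(1/3) = 1/24.
If it is in box 2 (prior 1/8): the host opened box 2, so this case is ruled out; weight (1/8)·0 = 0.
If it is in box 3 (prior 1/4): the host has 2 equally likely choices, so probability 1/2; weight (1/4)·(1/2) = 1/8.
If it is in box 4 (prior 1/2): the host has 2 equally likely choices, so probability 1/2; weight (1/2)·(1/2) = 1/4.
The weights sum to 5/12.
So P(the gold coin in box 1 | the host opened box 2) = (1/24) / (5/12) = 1/10.

1/10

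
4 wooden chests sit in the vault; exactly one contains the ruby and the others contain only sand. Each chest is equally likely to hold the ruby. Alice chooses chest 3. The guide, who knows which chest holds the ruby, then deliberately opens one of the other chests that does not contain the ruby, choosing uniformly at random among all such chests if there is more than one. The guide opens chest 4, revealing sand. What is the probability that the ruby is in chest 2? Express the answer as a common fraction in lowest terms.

3/8

Condition on the true location of the ruby.
If it is in either of chests 1 and 2 (prior 1/4 each): the guide has 2 equally likely choices, so probability 1/2; weight (1/4)·(1/2) = 1/8 each.
If it is in chest 3 (prior 1/4): the guide has 3 equally likely choices, so probability 1/3; weight (1/4)·(1/3) = 1/12.
If it is in chest 4 (prior 1/4): the guide opened chest 4, so this case is ruled out; weight (1/4)·0 = 0.
The weights sum to 1/3.
So P(the ruby in chest 2 | the guide opened chest 4) = (1/8) / (1/3) = 3/8.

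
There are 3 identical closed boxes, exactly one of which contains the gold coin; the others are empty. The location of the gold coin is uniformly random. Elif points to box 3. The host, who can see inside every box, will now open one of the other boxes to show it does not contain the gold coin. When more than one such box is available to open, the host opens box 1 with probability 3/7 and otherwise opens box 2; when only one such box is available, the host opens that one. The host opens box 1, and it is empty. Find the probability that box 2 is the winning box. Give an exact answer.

Condition on the true location of the gold coin.
If it is in box 1 (prior 1/3): the host opened box 1, so this case is ruled out; weight (1/3)·0 = 0.
If it is in box 2 (prior 1/3): only box 1 is available, probability 1; weight (1/3)·1 = 1/3.
If it is in box 3 (prior 1/3): box 1 is available, opened with probability 3/7; weight (1/3)·(3/7) = 1/7.
The weights sum to 10/21.
So P(the gold coin in box 2 | the host opened box 1) = (1/3) / (10/21) = 7/10.

7/10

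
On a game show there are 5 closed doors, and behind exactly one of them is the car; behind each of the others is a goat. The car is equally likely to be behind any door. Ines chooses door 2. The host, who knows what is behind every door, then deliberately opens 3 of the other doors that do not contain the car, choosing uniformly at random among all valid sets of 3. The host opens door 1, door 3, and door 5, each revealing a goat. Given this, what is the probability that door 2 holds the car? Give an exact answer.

1/5

Condition on the true location of the car.
If it is behind any of doors 1, 3, and 5 (prior 1/5 each): that door was opened and seen not to hold the prize — ruled out; weight (1/5)·0 = 0 each.
If it is behind door 2 (prior 1/5): the host has 4 equally likely choices, so probability 1/4; weight (1/5)·(1/4) = 1/20.
If it is behind door 4 (prior 1/5): the host has no choice, probability 1; weight (1/5)·1 = 1/5.
The weights sum to 1/4.
So P(the car behind door 2 | the host opened door 1, door 3, and door 5) = (1/20) / (1/4) = 1/5.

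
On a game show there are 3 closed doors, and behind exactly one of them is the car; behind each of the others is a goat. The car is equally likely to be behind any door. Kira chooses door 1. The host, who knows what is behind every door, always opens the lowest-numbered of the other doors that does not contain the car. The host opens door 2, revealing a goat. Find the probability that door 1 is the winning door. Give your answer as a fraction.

Apply Bayes' rule, conditioning on where the car actually is.
If it is behind either of doors 1 and 3 (prior 1/3 each): door 2 is the lowest-numbered option available, probability 1; weight (1/3)·1 = 1/3 each.
If it is behind door 2 (prior 1/3): the host opened door 2, so this case is ruled out; weight (1/3)·0 = 0.
The weights sum to 2/3.
So P(the car behind door 1 | the host opened door 2) = (1/3) / (2/3) = 1/2.

1/2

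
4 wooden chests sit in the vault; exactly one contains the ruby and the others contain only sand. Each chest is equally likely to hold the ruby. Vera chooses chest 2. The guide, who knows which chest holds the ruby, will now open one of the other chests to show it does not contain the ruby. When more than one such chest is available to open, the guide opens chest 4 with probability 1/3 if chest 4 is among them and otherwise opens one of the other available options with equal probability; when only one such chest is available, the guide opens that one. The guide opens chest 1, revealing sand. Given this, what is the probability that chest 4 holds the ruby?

Consider each possible location of the ruby in turn.
If it is in chest 1 (prior 1/4): the guide opened chest 1, so this case is ruled out; weight (1/4)·0 = 0.
If it is in chest 2 (prior 1/4): chest 4 is available but not opened; chest 1 gets probability (1 − 1/3)/2 = 1/3; weight (1/4)·(1/3) = 1/12.
If it is in chest 3 (prior 1/4): chest 4 is available but not opened, probability 2/3; weight (1/4)·(2/3) = 1/6.
If it is in chest 4 (prior 1/4): chest 4 holds the prize so is unavailable; the guide chooses uniformly among the 2 others, probability 1/2; weight (1/4)·(1/2) = 1/8.
The weights sum to 3/8.
So P(the ruby in chest 4 | the guide opened chest 1) = (1/8) / (3/8) = 1/3.

1/3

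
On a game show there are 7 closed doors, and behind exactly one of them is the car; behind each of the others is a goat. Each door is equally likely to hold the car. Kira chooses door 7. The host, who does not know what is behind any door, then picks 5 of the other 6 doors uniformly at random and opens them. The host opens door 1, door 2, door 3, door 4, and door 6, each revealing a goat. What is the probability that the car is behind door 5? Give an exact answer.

1/2

Consider each possible location of the car in turn.
If it is behind any of doors 1, 2, 3, 4, and 6 (prior 1/7 each): that door was opened and seen not to hold the prize — ruled out; weight (1/7)·0 = 0 each.
If it is behind either of doors 5 and 7 (prior 1/7 each): the host picks exactly this set with probability 1/6 regardless, and none is the prize; weight (1/7)·(1/6) = 1/42 each.
The weights sum to 1/21.
So P(the car behind door 5 | the host opened door 1, door 2, door 3, door 4, and door 6) = (1/42) / (1/21) = 1/2.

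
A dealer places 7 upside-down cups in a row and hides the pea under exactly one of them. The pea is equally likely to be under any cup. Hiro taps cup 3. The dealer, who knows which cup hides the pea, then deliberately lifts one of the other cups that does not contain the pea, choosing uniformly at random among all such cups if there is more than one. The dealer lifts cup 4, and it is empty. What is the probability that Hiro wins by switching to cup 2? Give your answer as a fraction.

Consider each possible location of the pea in turn.
If it is under any of cups 1, 2, 5, 6, and 7 (prior 1/7 each): the dealer has 5 equally likely choices, so probability 1/5; weight (1/7)·(1/5) = 1/35 each.
If it is under cup 3 (prior 1/7): the dealer has 6 equally likely choices, so probability 1/6; weight (1/7)·(1/6) = 1/42.
If it is under cup 4 (prior 1/7): the dealer opened cup 4, so this case is ruled out; weight (1/7)·0 = 0.
The weights sum to 1/6.
So P(the pea under cup 2 | the dealer opened cup 4) = (1/35) / (1/6) = 6/35.

6/35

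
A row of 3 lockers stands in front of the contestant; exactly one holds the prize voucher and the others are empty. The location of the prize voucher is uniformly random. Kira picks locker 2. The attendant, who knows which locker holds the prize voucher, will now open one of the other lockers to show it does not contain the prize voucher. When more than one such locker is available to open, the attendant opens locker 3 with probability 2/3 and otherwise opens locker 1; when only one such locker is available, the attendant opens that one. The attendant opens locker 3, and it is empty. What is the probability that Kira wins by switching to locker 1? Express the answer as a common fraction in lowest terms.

3/5

Condition on the true location of the prize voucher.
If it is in locker 1 (prior 1/3): only locker 3 is available, probability 1; weight (1/3)·1 = 1/3.
If it is in locker 2 (prior 1/3): locker 3 is available, opened with probability 2/3; weight (1/3)·(2/3) = 2/9.
If it is in locker 3 (prior 1/3): the attendant opened locker 3, so this case is ruled out; weight (1/3)·0 = 0.
The weights sum to 5/9.
So P(the prize voucher in locker 1 | the attendant opened locker 3) = (1/3) / (5/9) = 3/5.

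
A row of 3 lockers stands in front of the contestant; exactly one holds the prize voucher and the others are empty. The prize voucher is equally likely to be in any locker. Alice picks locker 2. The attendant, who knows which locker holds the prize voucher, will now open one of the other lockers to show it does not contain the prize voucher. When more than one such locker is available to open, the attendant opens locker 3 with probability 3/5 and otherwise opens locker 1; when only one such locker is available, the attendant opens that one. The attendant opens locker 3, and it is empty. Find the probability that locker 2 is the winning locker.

3/8

Apply Bayes' rule, conditioning on where the prize voucher actually is.
If it is in locker 1 (prior 1/3): only locker 3 is available, probability 1; weight (1/3)·1 = 1/3.
If it is in locker 2 (prior 1/3): locker 3 is available, opened with probability 3/5; weight (1/3)·(3/5) = 1/5.
If it is in locker 3 (prior 1/3): the attendant opened locker 3, so this case is ruled out; weight (1/3)·0 = 0.
The weights sum to 8/15.
So P(the prize voucher in locker 2 | the attendant opened locker 3) = (1/5) / (8/15) = 3/8.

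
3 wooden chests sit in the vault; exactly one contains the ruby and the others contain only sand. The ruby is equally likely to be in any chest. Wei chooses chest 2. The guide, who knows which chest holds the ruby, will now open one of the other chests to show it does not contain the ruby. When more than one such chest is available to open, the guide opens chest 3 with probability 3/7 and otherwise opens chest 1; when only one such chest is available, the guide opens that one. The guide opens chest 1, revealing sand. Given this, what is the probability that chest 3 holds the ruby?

7/11

Apply Bayes' rule, conditioning on where the ruby actually is.
If it is in chest 1 (prior 1/3): the guide opened chest 1, so this case is ruled out; weight (1/3)·0 = 0.
If it is in chest 2 (prior 1/3): chest 3 is available but not opened, probability 4/7; weight (1/3)·(4/7) = 4/21.
If it is in chest 3 (prior 1/3): only chest 1 is available, probability 1; weight (1/3)·1 = 1/3.
The weights sum to 11/21.
So P(the ruby in chest 3 | the guide opened chest 1) = (1/3) / (11/21) = 7/11.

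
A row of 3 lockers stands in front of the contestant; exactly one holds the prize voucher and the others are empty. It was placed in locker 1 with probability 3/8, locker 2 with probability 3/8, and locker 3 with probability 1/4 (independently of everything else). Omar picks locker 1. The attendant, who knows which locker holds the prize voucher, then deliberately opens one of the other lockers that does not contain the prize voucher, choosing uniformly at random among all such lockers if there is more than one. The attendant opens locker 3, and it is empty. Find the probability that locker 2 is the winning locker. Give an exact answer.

2/3

Consider each possible location of the prize voucher in turn.
If it is in locker 1 (prior 3/8): the attendant has 2 equally likely choices, so probability 1/2; weight (3/8)·(1/2) = 3/16.
If it is in locker 2 (prior 3/8): the attendant has no choice, probability 1; weight (3/8)·1 = 3/8.
If it is in locker 3 (prior 1/4): the attendant opened locker 3, so this case is ruled out; weight (1/4)·0 = 0.
The weights sum to 9/16.
So P(the prize voucher in locker 2 | the attendant opened locker 3) = (3/8) / (9/16) = 2/3.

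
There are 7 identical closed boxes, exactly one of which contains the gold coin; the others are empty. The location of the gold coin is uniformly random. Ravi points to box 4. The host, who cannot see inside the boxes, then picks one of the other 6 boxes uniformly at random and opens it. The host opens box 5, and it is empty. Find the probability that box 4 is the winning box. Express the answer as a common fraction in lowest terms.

Consider each possible location of the gold coin in turn.
If it is in any of boxes 1, 2, 3, 4, 6, and 7 (prior 1/7 each): the host picks box 5 with probability 1/6 regardless, and it is not the prize; weight (1/7)·(1/6) = 1/42 each.
If it is in box 5 (prior 1/7): the host opened box 5, so this case is ruled out; weight (1/7)·0 = 0.
The weights sum to 1/7.
So P(the gold coin in box 4 | the host opened box 5) = (1/42) / (1/7) = 1/6.

1/6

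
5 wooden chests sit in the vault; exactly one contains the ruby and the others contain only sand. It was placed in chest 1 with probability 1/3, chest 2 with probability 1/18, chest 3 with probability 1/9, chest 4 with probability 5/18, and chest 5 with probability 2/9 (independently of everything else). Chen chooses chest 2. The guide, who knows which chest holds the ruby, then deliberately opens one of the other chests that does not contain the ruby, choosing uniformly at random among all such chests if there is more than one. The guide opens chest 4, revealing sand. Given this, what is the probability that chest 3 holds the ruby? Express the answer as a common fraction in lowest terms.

8/51

Apply Bayes' rule, conditioning on where the ruby actually is.
If it is in chest 1 (prior 1/3): the guide has 3 equally likely choices, so probability 1/3; weight (1/3)·(1/3) = 1/9.
If it is in chest 2 (prior 1/18): the guide has 4 equally likely choices, so probability 1/4; weight (1/18)·(1/4) = 1/72.
If it is in chest 3 (prior 1/9): the guide has 3 equally likely choices, so probability 1/3; weight (1/9)·(1/3) = 1/27.
If it is in chest 4 (prior 5/18): the guide opened chest 4, so this case is ruled out; weight (5/18)·0 = 0.
If it is in chest 5 (prior 2/9): the guide has 3 equally likely choices, so probability 1/3; weight (2/9)·(1/3) = 2/27.
The weights sum to 17/72.
So P(the ruby in chest 3 | the guide opened chest 4) = (1/27) / (17/72) = 8/51.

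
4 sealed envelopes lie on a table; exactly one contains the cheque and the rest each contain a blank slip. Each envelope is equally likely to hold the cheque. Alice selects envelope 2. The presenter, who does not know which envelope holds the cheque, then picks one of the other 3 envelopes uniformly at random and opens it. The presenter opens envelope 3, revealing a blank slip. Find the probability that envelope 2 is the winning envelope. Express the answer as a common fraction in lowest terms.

Because the presenter chose which envelope to open without knowing where the cheque is, the choice is independent of the prize location. Learning that envelope 3 does not hold the cheque simply rules out that one location and leaves the remaining 3 envelopes still equally likely by symmetry.
So P(the cheque in envelope 2) = 1/3.

1/3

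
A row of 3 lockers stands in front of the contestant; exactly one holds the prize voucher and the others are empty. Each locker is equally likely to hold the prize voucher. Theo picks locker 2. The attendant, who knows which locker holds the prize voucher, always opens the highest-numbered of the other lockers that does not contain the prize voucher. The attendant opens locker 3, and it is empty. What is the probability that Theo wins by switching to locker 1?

Consider each possible location of the prize voucher in turn.
If it is in either of lockers 1 and 2 (prior 1/3 each): locker 3 is the highest-numbered option available, probability 1; weight (1/3)·1 = 1/3 each.
If it is in locker 3 (prior 1/3): the attendant opened locker 3, so this case is ruled out; weight (1/3)·0 = 0.
The weights sum to 2/3.
So P(the prize voucher in locker 1 | the attendant opened locker 3) = (1/3) / (2/3) = 1/2.

1/2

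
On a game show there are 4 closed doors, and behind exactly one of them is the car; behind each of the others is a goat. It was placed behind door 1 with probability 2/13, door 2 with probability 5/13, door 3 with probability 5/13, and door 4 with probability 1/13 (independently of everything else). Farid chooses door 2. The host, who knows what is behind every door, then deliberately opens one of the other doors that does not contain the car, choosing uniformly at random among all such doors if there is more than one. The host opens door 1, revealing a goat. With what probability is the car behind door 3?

15/28

Condition on the true location of the car.
If it is behind door 1 (prior 2/13): the host opened door 1, so this case is ruled out; weight (2/13)·0 = 0.
If it is behind door 2 (prior 5/13): the host has 3 equally likely choices, so probability 1/3; weight (5/13)·(1/3) = 5/39.
If it is behind door 3 (prior 5/13): the host has 2 equally likely choices, so probability 1/2; weight (5/13)·(1/2) = 5/26.
If it is behind door 4 (prior 1/13): the host has 2 equally likely choices, so probability 1/2; weight (1/13)·(1/2) = 1/26.
The weights sum to 14/39.
So P(the car behind door 3 | the host opened door 1) = (5/26) / (14/39) = 15/28.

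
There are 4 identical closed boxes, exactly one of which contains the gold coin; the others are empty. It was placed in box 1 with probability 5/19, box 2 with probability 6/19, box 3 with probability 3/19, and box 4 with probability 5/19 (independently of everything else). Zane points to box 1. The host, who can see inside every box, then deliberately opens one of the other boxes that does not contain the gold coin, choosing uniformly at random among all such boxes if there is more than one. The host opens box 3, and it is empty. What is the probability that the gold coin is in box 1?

Consider each possible location of the gold coin in turn.
If it is in box 1 (prior 5/19): the host has 3 equally likely choices, so probability 1/3; weight (5/19)·(1/3) = 5/57.
If it is in box 2 (prior 6/19): the host has 2 equally likely choices, so probability 1/2; weight (6/19)·(1/2) = 3/19.
If it is in box 3 (prior 3/19): the host opened box 3, so this case is ruled out; weight (3/19)·0 = 0.
If it is in box 4 (prior 5/19): the host has 2 equally likely choices, so probability 1/2; weight (5/19)·(1/2) = 5/38.
The weights sum to 43/114.
So P(the gold coin in box 1 | the host opened box 3) = (5/57) / (43/114) = 10/43.

10/43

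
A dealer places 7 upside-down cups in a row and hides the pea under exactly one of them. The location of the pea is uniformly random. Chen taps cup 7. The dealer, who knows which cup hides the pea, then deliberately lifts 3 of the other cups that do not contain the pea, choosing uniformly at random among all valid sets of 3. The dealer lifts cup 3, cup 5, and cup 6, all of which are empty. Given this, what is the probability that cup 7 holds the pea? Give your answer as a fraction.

1/7

Consider each possible location of the pea in turn.
If it is under any of cups 1, 2, and 4 (prior 1/7 each): the dealer has 10 equally likely choices, so probability 1/10; weight (1/7)·(1/10) = 1/70 each.
If it is under any of cups 3, 5, and 6 (prior 1/7 each): that cup was opened and seen not to hold the prize — ruled out; weight (1/7)·0 = 0 each.
If it is under cup 7 (prior 1/7): the dealer has 20 equally likely choices, so probability 1/20; weight (1/7)·(1/20) = 1/140.
The weights sum to 1/20.
So P(the pea under cup 7 | the dealer opened cup 3, cup 5, and cup 6) = (1/140) / (1/20) = 1/7.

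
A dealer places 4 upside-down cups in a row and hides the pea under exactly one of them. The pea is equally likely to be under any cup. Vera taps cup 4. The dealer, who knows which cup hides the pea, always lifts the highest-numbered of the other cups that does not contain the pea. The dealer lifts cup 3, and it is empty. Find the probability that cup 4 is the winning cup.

1/3

Apply Bayes' rule, conditioning on where the pea actually is.
If it is under any of cups 1, 2, and 4 (prior 1/4 each): cup 3 is the highest-numbered option available, probability 1; weight (1/4)·1 = 1/4 each.
If it is under cup 3 (prior 1/4): the dealer opened cup 3, so this case is ruled out; weight (1/4)·0 = 0.
The weights sum to 3/4.
So P(the pea under cup 4 | the dealer opened cup 3) = (1/4) / (3/4) = 1/3.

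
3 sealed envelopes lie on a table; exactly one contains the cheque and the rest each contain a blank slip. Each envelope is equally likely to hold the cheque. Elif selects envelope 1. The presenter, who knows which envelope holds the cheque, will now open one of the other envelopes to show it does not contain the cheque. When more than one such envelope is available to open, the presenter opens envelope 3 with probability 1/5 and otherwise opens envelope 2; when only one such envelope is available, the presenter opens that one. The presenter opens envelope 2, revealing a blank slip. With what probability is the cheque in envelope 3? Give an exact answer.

5/9

Apply Bayes' rule, conditioning on where the cheque actually is.
If it is in envelope 1 (prior 1/3): envelope 3 is available but not opened, probability 4/5; weight (1/3)·(4/5) = 4/15.
If it is in envelope 2 (prior 1/3): the presenter opened envelope 2, so this case is ruled out; weight (1/3)·0 = 0.
If it is in envelope 3 (prior 1/3): only envelope 2 is available, probability 1; weight (1/3)·1 = 1/3.
The weights sum to 3/5.
So P(the cheque in envelope 3 | the presenter opened envelope 2) = (1/3) / (3/5) = 5/9.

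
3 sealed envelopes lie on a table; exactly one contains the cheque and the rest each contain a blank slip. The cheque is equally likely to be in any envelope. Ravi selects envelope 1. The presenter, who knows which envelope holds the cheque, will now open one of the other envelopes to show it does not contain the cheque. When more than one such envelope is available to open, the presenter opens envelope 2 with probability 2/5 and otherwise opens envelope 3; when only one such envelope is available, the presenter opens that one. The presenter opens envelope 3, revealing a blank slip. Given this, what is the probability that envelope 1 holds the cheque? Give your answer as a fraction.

Apply Bayes' rule, conditioning on where the cheque actually is.
If it is in envelope 1 (prior 1/3): envelope 2 is available but not opened, probability 3/5; weight (1/3)·(3/5) = 1/5.
If it is in envelope 2 (prior 1/3): only envelope 3 is available, probability 1; weight (1/3)·1 = 1/3.
If it is in envelope 3 (prior 1/3): the presenter opened envelope 3, so this case is ruled out; weight (1/3)·0 = 0.
The weights sum to 8/15.
So P(the cheque in envelope 1 | the presenter opened envelope 3) = (1/5) / (8/15) = 3/8.

3/8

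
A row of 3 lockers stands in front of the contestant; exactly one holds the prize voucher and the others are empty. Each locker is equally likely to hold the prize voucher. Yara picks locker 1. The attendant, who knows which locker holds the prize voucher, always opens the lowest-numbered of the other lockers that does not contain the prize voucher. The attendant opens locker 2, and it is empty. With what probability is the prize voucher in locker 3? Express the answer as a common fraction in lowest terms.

Condition on the true location of the prize voucher.
If it is in either of lockers 1 and 3 (prior 1/3 each): locker 2 is the lowest-numbered option available, probability 1; weight (1/3)·1 = 1/3 each.
If it is in locker 2 (prior 1/3): the attendant opened locker 2, so this case is ruled out; weight (1/3)·0 = 0.
The weights sum to 2/3.
So P(the prize voucher in locker 3 | the attendant opened locker 2) = (1/3) / (2/3) = 1/2.

1/2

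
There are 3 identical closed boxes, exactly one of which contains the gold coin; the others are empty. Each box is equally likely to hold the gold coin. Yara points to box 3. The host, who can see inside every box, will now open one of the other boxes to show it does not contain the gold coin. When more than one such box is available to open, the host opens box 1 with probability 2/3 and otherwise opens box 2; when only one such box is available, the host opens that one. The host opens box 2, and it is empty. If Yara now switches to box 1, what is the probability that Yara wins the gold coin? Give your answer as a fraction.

Condition on the true location of the gold coin.
If it is in box 1 (prior 1/3): only box 2 is available, probability 1; weight (1/3)·1 = 1/3.
If it is in box 2 (prior 1/3): the host opened box 2, so this case is ruled out; weight (1/3)·0 = 0.
If it is in box 3 (prior 1/3): box 1 is available but not opened, probability 1/3; weight (1/3)·(1/3) = 1/9.
The weights sum to 4/9.
So P(the gold coin in box 1 | the host opened box 2) = (1/3) / (4/9) = 3/4.

3/4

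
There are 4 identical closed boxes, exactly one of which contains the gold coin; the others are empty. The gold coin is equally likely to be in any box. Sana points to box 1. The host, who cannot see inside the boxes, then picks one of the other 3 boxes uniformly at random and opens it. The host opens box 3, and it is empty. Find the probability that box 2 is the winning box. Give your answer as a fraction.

1/3

Because the host chose which box to open without knowing where the gold coin is, the choice is independent of the prize location. Learning that box 3 does not hold the gold coin simply rules out that one location and leaves the remaining 3 boxes still equally likely by symmetry.
So P(the gold coin in box 2) = 1/3.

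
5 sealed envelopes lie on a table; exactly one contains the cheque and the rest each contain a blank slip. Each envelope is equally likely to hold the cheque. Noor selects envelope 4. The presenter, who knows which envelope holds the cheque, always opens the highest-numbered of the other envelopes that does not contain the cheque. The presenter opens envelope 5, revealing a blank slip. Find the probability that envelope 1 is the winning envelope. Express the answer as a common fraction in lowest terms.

Condition on the true location of the cheque.
If it is in any of envelopes 1, 2, 3, and 4 (prior 1/5 each): envelope 5 is the highest-numbered option available, probability 1; weight (1/5)·1 = 1/5 each.
If it is in envelope 5 (prior 1/5): the presenter opened envelope 5, so this case is ruled out; weight (1/5)·0 = 0.
The weights sum to 4/5.
So P(the cheque in envelope 1 | the presenter opened envelope 5) = (1/5) / (4/5) = 1/4.

1/4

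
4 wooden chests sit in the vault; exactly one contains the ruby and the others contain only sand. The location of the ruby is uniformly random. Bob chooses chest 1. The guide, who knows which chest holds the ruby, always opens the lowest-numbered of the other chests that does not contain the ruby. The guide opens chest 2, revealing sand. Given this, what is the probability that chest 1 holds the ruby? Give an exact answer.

1/3

Consider each possible location of the ruby in turn.
If it is in any of chests 1, 3, and 4 (prior 1/4 each): chest 2 is the lowest-numbered option available, probability 1; weight (1/4)·1 = 1/4 each.
If it is in chest 2 (prior 1/4): the guide opened chest 2, so this case is ruled out; weight (1/4)·0 = 0.
The weights sum to 3/4.
So P(the ruby in chest 1 | the guide opened chest 2) = (1/4) / (3/4) = 1/3.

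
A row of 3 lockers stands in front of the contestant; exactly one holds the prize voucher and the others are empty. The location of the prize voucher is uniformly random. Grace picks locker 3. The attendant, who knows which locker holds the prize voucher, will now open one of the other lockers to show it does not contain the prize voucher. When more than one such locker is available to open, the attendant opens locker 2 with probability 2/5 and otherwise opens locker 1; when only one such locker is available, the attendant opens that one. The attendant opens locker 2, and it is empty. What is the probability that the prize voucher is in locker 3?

2/7

Consider each possible location of the prize voucher in turn.
If it is in locker 1 (prior 1/3): only locker 2 is available, probability 1; weight (1/3)·1 = 1/3.
If it is in locker 2 (prior 1/3): the attendant opened locker 2, so this case is ruled out; weight (1/3)·0 = 0.
If it is in locker 3 (prior 1/3): locker 2 is available, opened with probability 2/5; weight (1/3)·(2/5) = 2/15.
The weights sum to 7/15.
So P(the prize voucher in locker 3 | the attendant opened locker 2) = (2/15) / (7/15) = 2/7.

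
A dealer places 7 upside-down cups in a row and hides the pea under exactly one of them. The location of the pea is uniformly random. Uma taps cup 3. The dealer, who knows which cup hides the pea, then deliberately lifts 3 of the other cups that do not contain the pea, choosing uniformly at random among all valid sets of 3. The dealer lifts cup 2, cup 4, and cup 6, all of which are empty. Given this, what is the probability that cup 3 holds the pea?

Condition on the true location of the pea.
If it is under any of cups 1, 5, and 7 (prior 1/7 each): the dealer has 10 equally likely choices, so probability 1/10; weight (1/7)·(1/10) = 1/70 each.
If it is under any of cups 2, 4, and 6 (prior 1/7 each): that cup was opened and seen not to hold the prize — ruled out; weight (1/7)·0 = 0 each.
If it is under cup 3 (prior 1/7): the dealer has 20 equally likely choices, so probability 1/20; weight (1/7)·(1/20) = 1/140.
The weights sum to 1/20.
So P(the pea under cup 3 | the dealer opened cup 2, cup 4, and cup 6) = (1/140) / (1/20) = 1/7.

1/7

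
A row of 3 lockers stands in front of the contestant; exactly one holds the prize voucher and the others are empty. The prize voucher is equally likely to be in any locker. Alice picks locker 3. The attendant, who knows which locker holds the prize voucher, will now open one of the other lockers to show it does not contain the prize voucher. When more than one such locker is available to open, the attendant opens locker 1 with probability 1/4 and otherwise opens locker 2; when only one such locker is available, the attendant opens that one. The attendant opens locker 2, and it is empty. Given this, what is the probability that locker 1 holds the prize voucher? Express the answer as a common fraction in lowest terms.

4/7

Apply Bayes' rule, conditioning on where the prize voucher actually is.
If it is in locker 1 (prior 1/3): only locker 2 is available, probability 1; weight (1/3)·1 = 1/3.
If it is in locker 2 (prior 1/3): the attendant opened locker 2, so this case is ruled out; weight (1/3)·0 = 0.
If it is in locker 3 (prior 1/3): locker 1 is available but not opened, probability 3/4; weight (1/3)·(3/4) = 1/4.
The weights sum to 7/12.
So P(the prize voucher in locker 1 | the attendant opened locker 2) = (1/3) / (7/12) = 4/7.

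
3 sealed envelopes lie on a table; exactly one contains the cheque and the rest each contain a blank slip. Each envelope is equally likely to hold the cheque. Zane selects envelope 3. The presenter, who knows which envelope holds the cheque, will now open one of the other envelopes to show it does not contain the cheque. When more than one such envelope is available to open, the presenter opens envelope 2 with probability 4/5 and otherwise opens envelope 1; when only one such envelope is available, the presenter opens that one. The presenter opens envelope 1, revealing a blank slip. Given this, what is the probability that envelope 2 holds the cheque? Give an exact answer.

5/6

Condition on the true location of the cheque.
If it is in envelope 1 (prior 1/3): the presenter opened envelope 1, so this case is ruled out; weight (1/3)·0 = 0.
If it is in envelope 2 (prior 1/3): only envelope 1 is available, probability 1; weight (1/3)·1 = 1/3.
If it is in envelope 3 (prior 1/3): envelope 2 is available but not opened, probability 1/5; weight (1/3)·(1/5) = 1/15.
The weights sum to 2/5.
So P(the cheque in envelope 2 | the presenter opened envelope 1) = (1/3) / (2/5) = 5/6.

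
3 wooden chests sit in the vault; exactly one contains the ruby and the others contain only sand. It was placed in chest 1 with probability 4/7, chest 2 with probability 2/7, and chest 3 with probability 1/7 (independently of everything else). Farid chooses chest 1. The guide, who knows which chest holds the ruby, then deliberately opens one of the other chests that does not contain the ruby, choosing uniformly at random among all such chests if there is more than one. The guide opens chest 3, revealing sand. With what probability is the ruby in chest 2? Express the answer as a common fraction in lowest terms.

1/2

Condition on the true location of the ruby.
If it is in chest 1 (prior 4/7): the guide has 2 equally likely choices, so probability 1/2; weight (4/7)·(1/2) = 2/7.
If it is in chest 2 (prior 2/7): the guide has no choice, probability 1; weight (2/7)·1 = 2/7.
If it is in chest 3 (prior 1/7): the guide opened chest 3, so this case is ruled out; weight (1/7)·0 = 0.
The weights sum to 4/7.
So P(the ruby in chest 2 | the guide opened chest 3) = (2/7) / (4/7) = 1/2.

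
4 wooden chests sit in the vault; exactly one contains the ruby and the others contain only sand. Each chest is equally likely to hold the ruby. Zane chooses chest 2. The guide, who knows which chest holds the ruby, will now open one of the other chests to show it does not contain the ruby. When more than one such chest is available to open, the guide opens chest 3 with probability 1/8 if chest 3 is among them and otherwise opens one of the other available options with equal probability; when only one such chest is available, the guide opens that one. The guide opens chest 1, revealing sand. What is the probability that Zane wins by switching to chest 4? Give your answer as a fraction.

Consider each possible location of the ruby in turn.
If it is in chest 1 (prior 1/4): the guide opened chest 1, so this case is ruled out; weight (1/4)·0 = 0.
If it is in chest 2 (prior 1/4): chest 3 is available but not opened; chest 1 gets probability (1 − 1/8)/2 = 7/16; weight (1/4)·(7/16) = 7/64.
If it is in chest 3 (prior 1/4): chest 3 holds the prize so is unavailable; the guide chooses uniformly among the 2 others, probability 1/2; weight (1/4)·(1/2) = 1/8.
If it is in chest 4 (prior 1/4): chest 3 is available but not opened, probability 7/8; weight (1/4)·(7/8) = 7/32.
The weights sum to 29/64.
So P(the ruby in chest 4 | the guide opened chest 1) = (7/32) / (29/64) = 14/29.

14/29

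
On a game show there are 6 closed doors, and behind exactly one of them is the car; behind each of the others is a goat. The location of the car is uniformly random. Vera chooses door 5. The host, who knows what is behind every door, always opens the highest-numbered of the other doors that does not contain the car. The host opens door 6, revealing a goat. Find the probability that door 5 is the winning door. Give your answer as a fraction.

Consider each possible location of the car in turn.
If it is behind any of doors 1, 2, 3, 4, and 5 (prior 1/6 each): door 6 is the highest-numbered option available, probability 1; weight (1/6)·1 = 1/6 each.
If it is behind door 6 (prior 1/6): the host opened door 6, so this case is ruled out; weight (1/6)·0 = 0.
The weights sum to 5/6.
So P(the car behind door 5 | the host opened door 6) = (1/6) / (5/6) = 1/5.

1/5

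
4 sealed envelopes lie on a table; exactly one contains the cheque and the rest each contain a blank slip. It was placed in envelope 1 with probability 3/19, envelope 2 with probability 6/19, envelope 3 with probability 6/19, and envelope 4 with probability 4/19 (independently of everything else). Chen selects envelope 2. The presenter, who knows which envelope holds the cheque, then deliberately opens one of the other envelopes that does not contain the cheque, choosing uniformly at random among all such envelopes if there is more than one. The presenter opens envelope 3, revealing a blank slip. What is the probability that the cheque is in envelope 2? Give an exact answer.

4/11

Condition on the true location of the cheque.
If it is in envelope 1 (prior 3/19): the presenter has 2 equally likely choices, so probability 1/2; weight (3/19)·(1/2) = 3/38.
If it is in envelope 2 (prior 6/19): the presenter has 3 equally likely choices, so probability 1/3; weight (6/19)·(1/3) = 2/19.
If it is in envelope 3 (prior 6/19): the presenter opened envelope 3, so this case is ruled out; weight (6/19)·0 = 0.
If it is in envelope 4 (prior 4/19): the presenter has 2 equally likely choices, so probability 1/2; weight (4/19)·(1/2) = 2/19.
The weights sum to 11/38.
So P(the cheque in envelope 2 | the presenter opened envelope 3) = (2/19) / (11/38) = 4/11.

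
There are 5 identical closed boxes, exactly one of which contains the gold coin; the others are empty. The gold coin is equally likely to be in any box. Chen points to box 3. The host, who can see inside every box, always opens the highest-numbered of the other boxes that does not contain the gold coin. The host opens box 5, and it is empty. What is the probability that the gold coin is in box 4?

Consider each possible location of the gold coin in turn.
If it is in any of boxes 1, 2, 3, and 4 (prior 1/5 each): box 5 is the highest-numbered option available, probability 1; weight (1/5)·1 = 1/5 each.
If it is in box 5 (prior 1/5): the host opened box 5, so this case is ruled out; weight (1/5)·0 = 0.
The weights sum to 4/5.
So P(the gold coin in box 4 | the host opened box 5) = (1/5) / (4/5) = 1/4.

1/4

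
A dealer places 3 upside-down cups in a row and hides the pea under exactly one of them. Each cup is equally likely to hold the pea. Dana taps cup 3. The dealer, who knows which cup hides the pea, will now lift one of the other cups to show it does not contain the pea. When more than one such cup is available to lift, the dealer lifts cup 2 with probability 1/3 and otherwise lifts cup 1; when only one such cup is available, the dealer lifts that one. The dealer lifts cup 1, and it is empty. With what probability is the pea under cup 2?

Consider each possible location of the pea in turn.
If it is under cup 1 (prior 1/3): the dealer opened cup 1, so this case is ruled out; weight (1/3)·0 = 0.
If it is under cup 2 (prior 1/3): only cup 1 is available, probability 1; weight (1/3)·1 = 1/3.
If it is under cup 3 (prior 1/3): cup 2 is available but not opened, probability 2/3; weight (1/3)·(2/3) = 2/9.
The weights sum to 5/9.
So P(the pea under cup 2 | the dealer opened cup 1) = (1/3) / (5/9) = 3/5.

3/5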